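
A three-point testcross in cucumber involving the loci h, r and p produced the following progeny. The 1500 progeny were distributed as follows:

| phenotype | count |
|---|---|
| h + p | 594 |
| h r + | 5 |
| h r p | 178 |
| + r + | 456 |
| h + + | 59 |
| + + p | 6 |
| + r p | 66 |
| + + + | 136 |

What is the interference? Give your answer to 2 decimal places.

0.63

The two most frequent reciprocal classes, + r + and h + p, are the parental types, so the F1 was + r + / h + p.
The two rarest classes, h r + and + + p, are the double crossovers. Comparing them with the parentals, only the h allele has switched, so h is the middle locus and the order is r – h – p.
r–h: (314 + 11)/1500 = 0.2167; h–p: (125 + 11)/1500 = 0.0907.
Expected DCO frequency = 0.2167 × 0.0907 ≈ 0.01965; observed = 11/1500 ≈ 0.00733.
Coefficient of coincidence = 0.00733/0.01965 ≈ 0.37; interference = 1 − 0.37 = 0.63.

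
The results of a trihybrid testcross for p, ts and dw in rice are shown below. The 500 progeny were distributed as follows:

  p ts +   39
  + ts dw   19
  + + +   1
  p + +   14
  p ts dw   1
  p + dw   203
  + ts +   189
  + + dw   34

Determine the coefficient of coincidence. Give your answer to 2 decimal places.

0.38

The two most frequent reciprocal classes, p + dw and + ts +, are the parental types, so the F1 was p + dw / + ts +.
The two rarest classes, p ts dw and + + +, are the double crossovers. Comparing them with the parentals, only the ts allele has switched, so ts is the middle locus and the order is p – ts – dw.
p–ts: (73 + 2)/500 = 0.1500; ts–dw: (33 + 2)/500 = 0.0700.
Expected DCO frequency = 0.1500 × 0.0700 ≈ 0.01050; observed = 2/500 ≈ 0.00400.
Coefficient of coincidence = 0.00400/0.01050 ≈ 0.38.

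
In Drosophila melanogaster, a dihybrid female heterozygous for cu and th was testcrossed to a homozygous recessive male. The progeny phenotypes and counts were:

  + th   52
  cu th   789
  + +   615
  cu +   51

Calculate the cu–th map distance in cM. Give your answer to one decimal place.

6.8 cM

The two most frequent classes, + + (615) and cu th (789), are the parental types, so the F1 was + + / cu th.
The recombinant classes are + th and cu +: 52 + 51 = 103.
Recombination frequency = 103/1507 = 0.0683 ≈ 6.8%, i.e. 6.8 cM.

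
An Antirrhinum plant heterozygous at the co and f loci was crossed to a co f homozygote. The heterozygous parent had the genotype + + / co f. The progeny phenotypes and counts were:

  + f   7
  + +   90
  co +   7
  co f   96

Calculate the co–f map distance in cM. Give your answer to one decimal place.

7.0 cM

The recombinant classes are + f and co +: 7 + 7 = 14.
Recombination frequency = 14/200 = 0.0700 ≈ 7.0%, i.e. 7.0 cM.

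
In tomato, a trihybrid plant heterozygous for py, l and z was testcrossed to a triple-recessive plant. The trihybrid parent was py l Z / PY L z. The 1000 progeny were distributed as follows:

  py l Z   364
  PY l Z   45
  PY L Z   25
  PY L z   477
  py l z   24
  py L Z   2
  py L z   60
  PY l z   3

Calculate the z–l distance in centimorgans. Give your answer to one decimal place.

The two rarest classes, py L Z and PY l z, are the double crossovers. Comparing them with the parentals, only the l allele has switched, so l is the middle locus and the order is py – l – z.
Crossovers in the l–z interval produce the single-crossover classes py l z and PY L Z (24 + 25 = 49) plus the double crossovers (5).
RF(l–z) = (49 + 5) / 1000 = 54/1000 = 0.0540 → 5.4 centimorgans.

5.4 centimorgans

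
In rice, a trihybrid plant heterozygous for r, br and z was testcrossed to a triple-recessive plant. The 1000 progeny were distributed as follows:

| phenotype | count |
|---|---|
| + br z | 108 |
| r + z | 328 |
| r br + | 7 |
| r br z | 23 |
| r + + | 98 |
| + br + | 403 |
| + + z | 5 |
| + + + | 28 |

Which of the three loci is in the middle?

r

The two most frequent reciprocal classes, r + z and + br +, are the parental types, so the F1 was r + z / + br +.
The two rarest classes, + + z and r br +, are the double crossovers. Comparing them with the parentals, only the r allele has switched, so r is the middle locus and the order is br – r – z.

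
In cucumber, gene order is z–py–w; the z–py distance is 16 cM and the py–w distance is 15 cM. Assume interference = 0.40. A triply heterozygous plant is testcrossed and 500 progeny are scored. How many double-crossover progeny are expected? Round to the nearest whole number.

7

Map distances give recombination frequencies of 0.160 and 0.150 for the two intervals.
With interference 0.40 (so coincidence = 0.60), expected double-crossover frequency = 0.160 × 0.150 × 0.60 = 0.01440.
Expected number = 0.01440 × 500 = 7.20 ≈ 7.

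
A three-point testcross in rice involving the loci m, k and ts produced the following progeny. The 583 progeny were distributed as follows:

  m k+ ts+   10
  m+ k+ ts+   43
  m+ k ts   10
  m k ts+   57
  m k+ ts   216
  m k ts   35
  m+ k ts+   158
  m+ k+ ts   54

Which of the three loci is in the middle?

The two most frequent reciprocal classes, m k+ ts and m+ k ts+, are the parental types, so the F1 was m k+ ts / m+ k ts+.
The two rarest classes, m k+ ts+ and m+ k ts, are the double crossovers. Comparing them with the parentals, only the ts allele has switched, so ts is the middle locus and the order is k – ts – m.

ts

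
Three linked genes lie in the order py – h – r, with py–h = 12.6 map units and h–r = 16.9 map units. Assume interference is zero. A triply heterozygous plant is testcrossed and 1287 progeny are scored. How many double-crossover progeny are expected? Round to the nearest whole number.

27

Map distances give recombination frequencies of 0.126 and 0.169 for the two intervals.
With no interference, expected double-crossover frequency = 0.126 × 0.169 = 0.02129.
Expected number = 0.02129 × 1287 = 27.41 ≈ 27.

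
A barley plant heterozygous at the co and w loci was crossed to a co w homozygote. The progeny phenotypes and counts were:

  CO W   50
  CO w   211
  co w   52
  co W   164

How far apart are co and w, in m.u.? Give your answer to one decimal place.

The two most frequent classes, CO w (211) and co W (164), are the parental types, so the F1 was CO w / co W.
The recombinant classes are CO W and co w: 50 + 52 = 102.
Recombination frequency = 102/477 = 0.2138 ≈ 21.4%, i.e. 21.4 m.u.

21.4 m.u.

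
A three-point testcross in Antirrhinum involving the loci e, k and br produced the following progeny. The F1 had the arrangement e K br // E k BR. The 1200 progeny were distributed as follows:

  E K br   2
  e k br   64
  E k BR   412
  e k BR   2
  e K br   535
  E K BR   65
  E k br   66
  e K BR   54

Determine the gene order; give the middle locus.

e

The two rarest classes, E K br and e k BR, are the double crossovers. Comparing them with the parentals, only the e allele has switched, so e is the middle locus and the order is br – e – k.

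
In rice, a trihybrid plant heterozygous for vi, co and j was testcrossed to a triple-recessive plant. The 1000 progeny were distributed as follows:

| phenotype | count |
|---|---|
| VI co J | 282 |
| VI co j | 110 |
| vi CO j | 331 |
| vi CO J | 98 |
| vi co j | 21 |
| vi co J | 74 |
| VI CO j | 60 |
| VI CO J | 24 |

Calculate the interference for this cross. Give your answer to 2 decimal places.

0.01

The two most frequent reciprocal classes, vi CO j and VI co J, are the parental types, so the F1 was vi CO j / VI co J.
The two rarest classes, vi co j and VI CO J, are the double crossovers. Comparing them with the parentals, only the co allele has switched, so co is the middle locus and the order is vi – co – j.
vi–co: (134 + 45)/1000 = 0.1790; co–j: (208 + 45)/1000 = 0.2530.
Expected DCO frequency = 0.1790 × 0.2530 ≈ 0.04529; observed = 45/1000 ≈ 0.04500.
Coefficient of coincidence = 0.04500/0.04529 ≈ 0.99; interference = 1 − 0.99 = 0.01.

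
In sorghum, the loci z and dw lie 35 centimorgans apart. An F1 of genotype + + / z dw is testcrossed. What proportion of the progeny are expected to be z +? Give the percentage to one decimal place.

A map distance of 35 centimorgans corresponds to a recombination frequency of 0.350.
The F1 is + + / z dw, so z + is a recombinant gamete class with expected frequency r/2 = 0.350/2 = 0.1750.
That is 0.1750 = 17.5% of the progeny.

17.5%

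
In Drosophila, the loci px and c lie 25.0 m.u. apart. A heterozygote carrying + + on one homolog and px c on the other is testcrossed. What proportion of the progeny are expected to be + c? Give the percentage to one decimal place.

12.5%

A map distance of 25.0 m.u. corresponds to a recombination frequency of 0.250.
The F1 is + + / px c, so + c is a recombinant gamete class with expected frequency r/2 = 0.250/2 = 0.1250.
That is 0.1250 = 12.5% of the progeny.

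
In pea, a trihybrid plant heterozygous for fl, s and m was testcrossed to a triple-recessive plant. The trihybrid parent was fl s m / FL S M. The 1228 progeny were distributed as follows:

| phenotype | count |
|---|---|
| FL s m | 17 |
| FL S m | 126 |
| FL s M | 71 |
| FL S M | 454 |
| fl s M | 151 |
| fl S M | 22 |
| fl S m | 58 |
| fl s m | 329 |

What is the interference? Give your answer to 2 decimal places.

0.10

The two rarest classes, FL s m and fl S M, are the double crossovers. Comparing them with the parentals, only the fl allele has switched, so fl is the middle locus and the order is s – fl – m.
s–fl: (129 + 39)/1228 = 0.1368; fl–m: (277 + 39)/1228 = 0.2573.
Expected DCO frequency = 0.1368 × 0.2573 ≈ 0.03520; observed = 39/1228 ≈ 0.03176.
Coefficient of coincidence = 0.03176/0.03520 ≈ 0.90; interference = 1 − 0.90 = 0.10.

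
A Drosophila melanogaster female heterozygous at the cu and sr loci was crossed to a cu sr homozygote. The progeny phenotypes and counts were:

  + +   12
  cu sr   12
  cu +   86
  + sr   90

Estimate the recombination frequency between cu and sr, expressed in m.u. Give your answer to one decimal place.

The two most frequent classes, + sr (90) and cu + (86), are the parental types, so the F1 was + sr / cu +.
The recombinant classes are + + and cu sr: 12 + 12 = 24.
Recombination frequency = 24/200 = 0.1200 ≈ 12.0%, i.e. 12.0 m.u.

12.0 m.u.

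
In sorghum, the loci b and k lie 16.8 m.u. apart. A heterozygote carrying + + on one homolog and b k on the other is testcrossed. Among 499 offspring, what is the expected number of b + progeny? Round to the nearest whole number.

A map distance of 16.8 m.u. corresponds to a recombination frequency of 0.168.
The F1 is + + / b k, so b + is a recombinant gamete class with expected frequency r/2 = 0.168/2 = 0.0840.
Expected number = 0.0840 × 499 = 41.92 ≈ 42.

42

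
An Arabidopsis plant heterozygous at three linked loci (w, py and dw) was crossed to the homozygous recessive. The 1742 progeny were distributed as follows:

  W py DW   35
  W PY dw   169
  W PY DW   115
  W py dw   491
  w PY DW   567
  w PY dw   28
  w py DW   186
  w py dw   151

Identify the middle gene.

The two most frequent reciprocal classes, W py dw and w PY DW, are the parental types, so the F1 was W py dw / w PY DW.
The two rarest classes, W py DW and w PY dw, are the double crossovers. Comparing them with the parentals, only the dw allele has switched, so dw is the middle locus and the order is w – dw – py.

dw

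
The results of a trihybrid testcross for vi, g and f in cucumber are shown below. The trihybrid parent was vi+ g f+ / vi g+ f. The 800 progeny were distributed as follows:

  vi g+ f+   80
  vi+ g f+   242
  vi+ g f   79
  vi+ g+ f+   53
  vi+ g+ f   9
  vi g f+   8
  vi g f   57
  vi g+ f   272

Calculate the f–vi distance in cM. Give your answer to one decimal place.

22.0 cM

The two rarest classes, vi g f+ and vi+ g+ f, are the double crossovers. Comparing them with the parentals, only the vi allele has switched, so vi is the middle locus and the order is f – vi – g.
Crossovers in the f–vi interval produce the single-crossover classes vi+ g f and vi g+ f+ (79 + 80 = 159) plus the double crossovers (17).
RF(f–vi) = (159 + 17) / 800 = 176/800 = 0.2200 → 22.0 cM.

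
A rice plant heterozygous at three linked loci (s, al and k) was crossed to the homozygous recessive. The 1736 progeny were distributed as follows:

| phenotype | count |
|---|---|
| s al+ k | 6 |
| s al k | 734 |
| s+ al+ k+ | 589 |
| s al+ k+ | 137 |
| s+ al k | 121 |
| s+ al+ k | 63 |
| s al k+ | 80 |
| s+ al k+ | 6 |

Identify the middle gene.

al

The two most frequent reciprocal classes, s+ al+ k+ and s al k, are the parental types, so the F1 was s+ al+ k+ / s al k.
The two rarest classes, s+ al k+ and s al+ k, are the double crossovers. Comparing them with the parentals, only the al allele has switched, so al is the middle locus and the order is k – al – s.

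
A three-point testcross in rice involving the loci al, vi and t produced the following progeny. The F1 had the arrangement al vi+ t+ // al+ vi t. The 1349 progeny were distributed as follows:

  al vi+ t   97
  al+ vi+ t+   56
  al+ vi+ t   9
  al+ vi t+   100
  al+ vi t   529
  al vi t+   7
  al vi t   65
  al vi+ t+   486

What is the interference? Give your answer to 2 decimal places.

The two rarest classes, al vi t+ and al+ vi+ t, are the double crossovers. Comparing them with the parentals, only the vi allele has switched, so vi is the middle locus and the order is al – vi – t.
al–vi: (121 + 16)/1349 = 0.1016; vi–t: (197 + 16)/1349 = 0.1579.
Expected DCO frequency = 0.1016 × 0.1579 ≈ 0.01604; observed = 16/1349 ≈ 0.01186.
Coefficient of coincidence = 0.01186/0.01604 ≈ 0.74; interference = 1 − 0.74 = 0.26.

0.26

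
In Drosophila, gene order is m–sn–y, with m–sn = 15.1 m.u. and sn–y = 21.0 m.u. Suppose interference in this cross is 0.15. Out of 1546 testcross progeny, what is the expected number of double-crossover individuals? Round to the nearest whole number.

42

Map distances give recombination frequencies of 0.151 and 0.210 for the two intervals.
With interference 0.15 (so coincidence = 0.85), expected double-crossover frequency = 0.151 × 0.210 × 0.85 = 0.02695.
Expected number = 0.02695 × 1546 = 41.67 ≈ 42.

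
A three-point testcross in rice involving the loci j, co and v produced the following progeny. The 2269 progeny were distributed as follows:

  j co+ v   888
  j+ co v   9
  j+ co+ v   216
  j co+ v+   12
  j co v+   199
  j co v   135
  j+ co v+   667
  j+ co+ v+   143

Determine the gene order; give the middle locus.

The two most frequent reciprocal classes, j+ co v+ and j co+ v, are the parental types, so the F1 was j+ co v+ / j co+ v.
The two rarest classes, j+ co v and j co+ v+, are the double crossovers. Comparing them with the parentals, only the v allele has switched, so v is the middle locus and the order is j – v – co.

v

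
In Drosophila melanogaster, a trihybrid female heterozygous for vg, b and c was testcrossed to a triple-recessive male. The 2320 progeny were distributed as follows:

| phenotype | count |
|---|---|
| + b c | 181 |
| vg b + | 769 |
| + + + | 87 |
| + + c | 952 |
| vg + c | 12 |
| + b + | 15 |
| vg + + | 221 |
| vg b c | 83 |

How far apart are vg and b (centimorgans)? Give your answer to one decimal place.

The two most frequent reciprocal classes, + + c and vg b +, are the parental types, so the F1 was + + c / vg b +.
The two rarest classes, vg + c and + b +, are the double crossovers. Comparing them with the parentals, only the vg allele has switched, so vg is the middle locus and the order is b – vg – c.
Crossovers in the b–vg interval produce the single-crossover classes + b c and vg + + (181 + 221 = 402) plus the double crossovers (27).
RF(b–vg) = (402 + 27) / 2320 = 429/2320 = 0.1849 → 18.5 centimorgans.

18.5 centimorgans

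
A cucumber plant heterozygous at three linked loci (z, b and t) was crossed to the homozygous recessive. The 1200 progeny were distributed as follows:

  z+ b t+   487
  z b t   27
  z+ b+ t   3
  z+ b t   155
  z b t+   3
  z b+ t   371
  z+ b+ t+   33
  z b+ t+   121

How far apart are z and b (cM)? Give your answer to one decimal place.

5.5 cM

The two most frequent reciprocal classes, z b+ t and z+ b t+, are the parental types, so the F1 was z b+ t / z+ b t+.
The two rarest classes, z+ b+ t and z b t+, are the double crossovers. Comparing them with the parentals, only the z allele has switched, so z is the middle locus and the order is t – z – b.
Crossovers in the z–b interval produce the single-crossover classes z b t and z+ b+ t+ (27 + 33 = 60) plus the double crossovers (6).
RF(z–b) = (60 + 6) / 1200 = 66/1200 = 0.0550 → 5.5 cM.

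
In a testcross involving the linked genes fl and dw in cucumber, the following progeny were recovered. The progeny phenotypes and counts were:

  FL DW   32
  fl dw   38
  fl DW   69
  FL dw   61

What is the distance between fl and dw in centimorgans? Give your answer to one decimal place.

The two most frequent classes, FL dw (61) and fl DW (69), are the parental types, so the F1 was FL dw / fl DW.
The recombinant classes are FL DW and fl dw: 32 + 38 = 70.
Recombination frequency = 70/200 = 0.3500 ≈ 35.0%, i.e. 35.0 centimorgans.

35.0 centimorgans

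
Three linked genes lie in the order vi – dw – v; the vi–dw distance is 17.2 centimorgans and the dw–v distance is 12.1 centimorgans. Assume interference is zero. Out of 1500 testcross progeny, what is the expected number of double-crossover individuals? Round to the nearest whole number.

31

Map distances give recombination frequencies of 0.172 and 0.121 for the two intervals.
With no interference, expected double-crossover frequency = 0.172 × 0.121 = 0.02081.
Expected number = 0.02081 × 1500 = 31.22 ≈ 31.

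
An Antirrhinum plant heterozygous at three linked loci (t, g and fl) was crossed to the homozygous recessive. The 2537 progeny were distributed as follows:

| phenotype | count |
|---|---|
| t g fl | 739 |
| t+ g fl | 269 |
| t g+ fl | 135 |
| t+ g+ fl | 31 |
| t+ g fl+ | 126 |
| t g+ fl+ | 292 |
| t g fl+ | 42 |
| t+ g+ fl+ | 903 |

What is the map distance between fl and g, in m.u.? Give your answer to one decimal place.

The two most frequent reciprocal classes, t g fl and t+ g+ fl+, are the parental types, so the F1 was t g fl / t+ g+ fl+.
The two rarest classes, t g fl+ and t+ g+ fl, are the double crossovers. Comparing them with the parentals, only the fl allele has switched, so fl is the middle locus and the order is t – fl – g.
Crossovers in the fl–g interval produce the single-crossover classes t g+ fl and t+ g fl+ (135 + 126 = 261) plus the double crossovers (73).
RF(fl–g) = (261 + 73) / 2537 = 334/2537 = 0.1317 → 13.2 m.u.

13.2 m.u.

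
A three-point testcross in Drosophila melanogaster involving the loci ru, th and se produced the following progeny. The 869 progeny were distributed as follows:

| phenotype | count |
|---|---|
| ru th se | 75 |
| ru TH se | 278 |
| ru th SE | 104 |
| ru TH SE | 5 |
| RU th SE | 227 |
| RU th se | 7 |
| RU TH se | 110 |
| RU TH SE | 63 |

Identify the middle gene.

se

The two most frequent reciprocal classes, ru TH se and RU th SE, are the parental types, so the F1 was ru TH se / RU th SE.
The two rarest classes, ru TH SE and RU th se, are the double crossovers. Comparing them with the parentals, only the se allele has switched, so se is the middle locus and the order is ru – se – th.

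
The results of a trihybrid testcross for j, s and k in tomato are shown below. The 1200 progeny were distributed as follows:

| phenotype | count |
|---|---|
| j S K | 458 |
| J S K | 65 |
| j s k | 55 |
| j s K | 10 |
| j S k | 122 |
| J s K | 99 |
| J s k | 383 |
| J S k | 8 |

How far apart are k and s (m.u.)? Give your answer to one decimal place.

The two most frequent reciprocal classes, J s k and j S K, are the parental types, so the F1 was J s k / j S K.
The two rarest classes, J S k and j s K, are the double crossovers. Comparing them with the parentals, only the s allele has switched, so s is the middle locus and the order is k – s – j.
Crossovers in the k–s interval produce the single-crossover classes J s K and j S k (99 + 122 = 221) plus the double crossovers (18).
RF(k–s) = (221 + 18) / 1200 = 239/1200 = 0.1992 → 19.9 m.u.

19.9 m.u.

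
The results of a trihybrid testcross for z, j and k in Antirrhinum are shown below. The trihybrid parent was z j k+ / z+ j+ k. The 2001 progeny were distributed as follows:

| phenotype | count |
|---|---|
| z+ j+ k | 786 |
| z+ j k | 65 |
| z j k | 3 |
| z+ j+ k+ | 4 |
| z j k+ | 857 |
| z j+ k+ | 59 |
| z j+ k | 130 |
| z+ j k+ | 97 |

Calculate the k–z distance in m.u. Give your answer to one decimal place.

The two rarest classes, z j k and z+ j+ k+, are the double crossovers. Comparing them with the parentals, only the k allele has switched, so k is the middle locus and the order is j – k – z.
Crossovers in the k–z interval produce the single-crossover classes z+ j k+ and z j+ k (97 + 130 = 227) plus the double crossovers (7).
RF(k–z) = (227 + 7) / 2001 = 234/2001 = 0.1169 → 11.7 m.u.

11.7 m.u.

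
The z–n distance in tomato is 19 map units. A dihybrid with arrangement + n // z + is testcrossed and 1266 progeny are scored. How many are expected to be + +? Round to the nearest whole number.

120

A map distance of 19 map units corresponds to a recombination frequency of 0.190.
The F1 is + n / z +, so + + is a recombinant gamete class with expected frequency r/2 = 0.190/2 = 0.0950.
Expected number = 0.0950 × 1266 = 120.27 ≈ 120.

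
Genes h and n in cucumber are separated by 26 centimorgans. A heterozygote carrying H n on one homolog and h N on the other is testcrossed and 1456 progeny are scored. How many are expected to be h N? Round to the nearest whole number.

539

A map distance of 26 centimorgans corresponds to a recombination frequency of 0.260.
The F1 is H n / h N, so h N is a parental gamete class with expected frequency (1 − r)/2 = 0.740/2 = 0.3700.
Expected number = 0.3700 × 1456 = 538.72 ≈ 539.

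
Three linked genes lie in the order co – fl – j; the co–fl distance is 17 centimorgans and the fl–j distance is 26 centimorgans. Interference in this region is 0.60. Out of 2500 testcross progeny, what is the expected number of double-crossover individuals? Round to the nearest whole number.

44

Map distances give recombination frequencies of 0.170 and 0.260 for the two intervals.
With interference 0.60 (so coincidence = 0.40), expected double-crossover frequency = 0.170 × 0.260 × 0.40 = 0.01768.
Expected number = 0.01768 × 2500 = 44.20 ≈ 44.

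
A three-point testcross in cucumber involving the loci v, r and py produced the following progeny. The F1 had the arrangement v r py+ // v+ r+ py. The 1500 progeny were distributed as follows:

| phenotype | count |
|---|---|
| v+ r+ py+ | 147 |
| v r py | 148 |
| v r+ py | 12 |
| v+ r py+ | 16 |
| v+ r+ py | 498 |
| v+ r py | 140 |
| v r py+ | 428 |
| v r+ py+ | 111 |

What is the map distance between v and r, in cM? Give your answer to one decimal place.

The two rarest classes, v+ r py+ and v r+ py, are the double crossovers. Comparing them with the parentals, only the v allele has switched, so v is the middle locus and the order is py – v – r.
Crossovers in the v–r interval produce the single-crossover classes v r+ py+ and v+ r py (111 + 140 = 251) plus the double crossovers (28).
RF(v–r) = (251 + 28) / 1500 = 279/1500 = 0.1860 → 18.6 cM.

18.6 cM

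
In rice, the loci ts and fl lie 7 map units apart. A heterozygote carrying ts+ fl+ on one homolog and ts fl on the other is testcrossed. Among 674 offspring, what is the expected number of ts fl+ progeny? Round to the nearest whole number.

24

A map distance of 7 map units corresponds to a recombination frequency of 0.070.
The F1 is ts+ fl+ / ts fl, so ts fl+ is a recombinant gamete class with expected frequency r/2 = 0.070/2 = 0.0350.
Expected number = 0.0350 × 674 = 23.59 ≈ 24.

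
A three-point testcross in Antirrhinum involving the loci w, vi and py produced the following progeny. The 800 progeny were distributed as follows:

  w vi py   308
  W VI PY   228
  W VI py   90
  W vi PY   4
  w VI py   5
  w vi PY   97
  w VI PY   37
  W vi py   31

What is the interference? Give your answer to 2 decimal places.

0.52

The two most frequent reciprocal classes, W VI PY and w vi py, are the parental types, so the F1 was W VI PY / w vi py.
The two rarest classes, W vi PY and w VI py, are the double crossovers. Comparing them with the parentals, only the vi allele has switched, so vi is the middle locus and the order is w – vi – py.
w–vi: (68 + 9)/800 = 0.0963; vi–py: (187 + 9)/800 = 0.2450.
Expected DCO frequency = 0.0963 × 0.2450 ≈ 0.02359; observed = 9/800 ≈ 0.01125.
Coefficient of coincidence = 0.01125/0.02359 ≈ 0.48; interference = 1 − 0.48 = 0.52.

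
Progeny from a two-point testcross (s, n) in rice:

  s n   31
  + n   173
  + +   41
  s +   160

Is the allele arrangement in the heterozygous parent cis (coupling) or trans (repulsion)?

The two most frequent classes are + n (173) and s + (160); these are the parental (non-recombinant) types.
So the F1 carried + n on one chromosome and s + on the other — the recessive alleles are on opposite chromosomes (trans / repulsion).

trans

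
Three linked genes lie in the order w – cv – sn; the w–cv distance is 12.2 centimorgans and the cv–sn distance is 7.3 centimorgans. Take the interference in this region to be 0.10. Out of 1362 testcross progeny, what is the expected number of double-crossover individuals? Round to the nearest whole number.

11

Map distances give recombination frequencies of 0.122 and 0.073 for the two intervals.
With interference 0.10 (so coincidence = 0.90), expected double-crossover frequency = 0.122 × 0.073 × 0.90 = 0.00802.
Expected number = 0.00802 × 1362 = 10.92 ≈ 11.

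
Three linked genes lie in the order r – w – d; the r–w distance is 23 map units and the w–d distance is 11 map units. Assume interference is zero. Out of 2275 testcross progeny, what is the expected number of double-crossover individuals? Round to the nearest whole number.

Map distances give recombination frequencies of 0.230 and 0.110 for the two intervals.
With no interference, expected double-crossover frequency = 0.230 × 0.110 = 0.02530.
Expected number = 0.02530 × 2275 = 57.56 ≈ 58.

58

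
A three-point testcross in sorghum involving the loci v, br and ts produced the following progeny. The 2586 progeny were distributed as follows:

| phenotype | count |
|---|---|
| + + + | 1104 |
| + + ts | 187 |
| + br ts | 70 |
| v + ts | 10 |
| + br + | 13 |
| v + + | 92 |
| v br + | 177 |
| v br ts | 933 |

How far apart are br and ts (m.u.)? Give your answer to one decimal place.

15.0 m.u.

The two most frequent reciprocal classes, + + + and v br ts, are the parental types, so the F1 was + + + / v br ts.
The two rarest classes, + br + and v + ts, are the double crossovers. Comparing them with the parentals, only the br allele has switched, so br is the middle locus and the order is ts – br – v.
Crossovers in the ts–br interval produce the single-crossover classes + + ts and v br + (187 + 177 = 364) plus the double crossovers (23).
RF(ts–br) = (364 + 23) / 2586 = 387/2586 = 0.1497 → 15.0 m.u.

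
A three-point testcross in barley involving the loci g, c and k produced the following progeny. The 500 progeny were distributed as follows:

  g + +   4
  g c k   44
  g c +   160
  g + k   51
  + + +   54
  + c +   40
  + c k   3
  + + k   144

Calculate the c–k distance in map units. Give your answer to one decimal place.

21.0 map units

The two most frequent reciprocal classes, g c + and + + k, are the parental types, so the F1 was g c + / + + k.
The two rarest classes, g + + and + c k, are the double crossovers. Comparing them with the parentals, only the c allele has switched, so c is the middle locus and the order is k – c – g.
Crossovers in the k–c interval produce the single-crossover classes g c k and + + + (44 + 54 = 98) plus the double crossovers (7).
RF(k–c) = (98 + 7) / 500 = 105/500 = 0.2100 → 21.0 map units.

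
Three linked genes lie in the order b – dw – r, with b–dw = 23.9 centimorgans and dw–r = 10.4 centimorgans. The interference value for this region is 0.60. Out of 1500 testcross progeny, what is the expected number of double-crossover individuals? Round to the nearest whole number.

15

Map distances give recombination frequencies of 0.239 and 0.104 for the two intervals.
With interference 0.60 (so coincidence = 0.40), expected double-crossover frequency = 0.239 × 0.104 × 0.40 = 0.00994.
Expected number = 0.00994 × 1500 = 14.91 ≈ 15.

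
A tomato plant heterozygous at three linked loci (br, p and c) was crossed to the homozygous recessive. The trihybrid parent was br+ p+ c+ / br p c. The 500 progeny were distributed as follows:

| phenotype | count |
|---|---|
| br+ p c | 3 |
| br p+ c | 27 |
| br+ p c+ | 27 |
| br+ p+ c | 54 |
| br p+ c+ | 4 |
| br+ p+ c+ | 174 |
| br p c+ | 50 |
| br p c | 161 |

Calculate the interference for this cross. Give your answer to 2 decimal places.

The two rarest classes, br p+ c+ and br+ p c, are the double crossovers. Comparing them with the parentals, only the br allele has switched, so br is the middle locus and the order is p – br – c.
p–br: (54 + 7)/500 = 0.1220; br–c: (104 + 7)/500 = 0.2220.
Expected DCO frequency = 0.1220 × 0.2220 ≈ 0.02708; observed = 7/500 ≈ 0.01400.
Coefficient of coincidence = 0.01400/0.02708 ≈ 0.52; interference = 1 − 0.52 = 0.48.

0.48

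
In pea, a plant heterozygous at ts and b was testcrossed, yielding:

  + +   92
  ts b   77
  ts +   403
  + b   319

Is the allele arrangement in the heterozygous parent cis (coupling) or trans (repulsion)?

The two most frequent classes are + b (319) and ts + (403); these are the parental (non-recombinant) types.
So the F1 carried + b on one chromosome and ts + on the other — the recessive alleles are on opposite chromosomes (trans / repulsion).

trans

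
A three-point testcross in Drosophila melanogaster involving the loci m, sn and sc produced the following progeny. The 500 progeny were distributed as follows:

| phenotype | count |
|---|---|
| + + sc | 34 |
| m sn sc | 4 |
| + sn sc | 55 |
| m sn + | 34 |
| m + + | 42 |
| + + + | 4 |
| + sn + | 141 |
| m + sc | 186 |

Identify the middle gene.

The two most frequent reciprocal classes, + sn + and m + sc, are the parental types, so the F1 was + sn + / m + sc.
The two rarest classes, + + + and m sn sc, are the double crossovers. Comparing them with the parentals, only the sn allele has switched, so sn is the middle locus and the order is m – sn – sc.

sn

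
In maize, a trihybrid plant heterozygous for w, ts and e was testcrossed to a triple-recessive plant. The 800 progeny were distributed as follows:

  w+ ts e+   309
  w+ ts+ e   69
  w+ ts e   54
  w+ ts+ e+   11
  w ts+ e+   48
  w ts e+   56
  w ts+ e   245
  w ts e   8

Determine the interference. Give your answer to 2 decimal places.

0.13

The two most frequent reciprocal classes, w ts+ e and w+ ts e+, are the parental types, so the F1 was w ts+ e / w+ ts e+.
The two rarest classes, w ts e and w+ ts+ e+, are the double crossovers. Comparing them with the parentals, only the ts allele has switched, so ts is the middle locus and the order is e – ts – w.
e–ts: (102 + 19)/800 = 0.1512; ts–w: (125 + 19)/800 = 0.1800.
Expected DCO frequency = 0.1512 × 0.1800 ≈ 0.02722; observed = 19/800 ≈ 0.02375.
Coefficient of coincidence = 0.02375/0.02722 ≈ 0.87; interference = 1 − 0.87 = 0.13.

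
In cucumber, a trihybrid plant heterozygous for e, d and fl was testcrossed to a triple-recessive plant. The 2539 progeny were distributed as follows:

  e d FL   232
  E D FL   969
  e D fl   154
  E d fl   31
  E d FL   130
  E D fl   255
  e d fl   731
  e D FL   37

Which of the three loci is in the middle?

The two most frequent reciprocal classes, E D FL and e d fl, are the parental types, so the F1 was E D FL / e d fl.
The two rarest classes, e D FL and E d fl, are the double crossovers. Comparing them with the parentals, only the e allele has switched, so e is the middle locus and the order is fl – e – d.

e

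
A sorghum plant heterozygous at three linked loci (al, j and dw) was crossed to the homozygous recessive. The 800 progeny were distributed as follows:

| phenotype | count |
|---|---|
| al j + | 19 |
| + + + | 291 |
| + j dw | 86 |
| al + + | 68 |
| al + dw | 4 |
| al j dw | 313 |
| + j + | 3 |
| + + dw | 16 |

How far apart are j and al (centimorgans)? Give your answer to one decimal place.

The two most frequent reciprocal classes, al j dw and + + +, are the parental types, so the F1 was al j dw / + + +.
The two rarest classes, al + dw and + j +, are the double crossovers. Comparing them with the parentals, only the j allele has switched, so j is the middle locus and the order is al – j – dw.
Crossovers in the al–j interval produce the single-crossover classes + j dw and al + + (86 + 68 = 154) plus the double crossovers (7).
RF(al–j) = (154 + 7) / 800 = 161/800 = 0.2013 → 20.1 centimorgans.

20.1 centimorgans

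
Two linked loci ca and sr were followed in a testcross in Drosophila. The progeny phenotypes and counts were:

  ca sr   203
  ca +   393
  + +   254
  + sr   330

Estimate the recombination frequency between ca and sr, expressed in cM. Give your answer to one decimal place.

The two most frequent classes, + sr (330) and ca + (393), are the parental types, so the F1 was + sr / ca +.
The recombinant classes are + + and ca sr: 254 + 203 = 457.
Recombination frequency = 457/1180 = 0.3873 ≈ 38.7%, i.e. 38.7 cM.

38.7 cM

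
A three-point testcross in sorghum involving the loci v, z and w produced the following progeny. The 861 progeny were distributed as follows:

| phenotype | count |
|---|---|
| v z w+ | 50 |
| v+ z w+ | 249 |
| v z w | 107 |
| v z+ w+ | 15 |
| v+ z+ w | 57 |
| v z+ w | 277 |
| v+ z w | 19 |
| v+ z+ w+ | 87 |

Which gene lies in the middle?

w

The two most frequent reciprocal classes, v z+ w and v+ z w+, are the parental types, so the F1 was v z+ w / v+ z w+.
The two rarest classes, v z+ w+ and v+ z w, are the double crossovers. Comparing them with the parentals, only the w allele has switched, so w is the middle locus and the order is z – w – v.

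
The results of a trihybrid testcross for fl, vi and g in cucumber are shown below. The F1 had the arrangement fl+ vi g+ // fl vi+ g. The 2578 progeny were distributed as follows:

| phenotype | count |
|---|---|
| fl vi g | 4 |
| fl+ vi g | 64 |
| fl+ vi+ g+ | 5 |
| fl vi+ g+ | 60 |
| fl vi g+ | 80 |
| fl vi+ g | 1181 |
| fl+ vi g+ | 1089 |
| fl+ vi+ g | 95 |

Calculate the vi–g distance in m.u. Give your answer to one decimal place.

5.2 m.u.

The two rarest classes, fl+ vi+ g+ and fl vi g, are the double crossovers. Comparing them with the parentals, only the vi allele has switched, so vi is the middle locus and the order is g – vi – fl.
Crossovers in the g–vi interval produce the single-crossover classes fl+ vi g and fl vi+ g+ (64 + 60 = 124) plus the double crossovers (9).
RF(g–vi) = (124 + 9) / 2578 = 133/2578 = 0.0516 → 5.2 m.u.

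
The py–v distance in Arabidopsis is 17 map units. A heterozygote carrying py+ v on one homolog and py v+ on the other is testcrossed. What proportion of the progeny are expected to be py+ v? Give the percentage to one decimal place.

41.5%

A map distance of 17 map units corresponds to a recombination frequency of 0.170.
The F1 is py+ v / py v+, so py+ v is a parental gamete class with expected frequency (1 − r)/2 = 0.830/2 = 0.4150.
That is 0.4150 = 41.5% of the progeny.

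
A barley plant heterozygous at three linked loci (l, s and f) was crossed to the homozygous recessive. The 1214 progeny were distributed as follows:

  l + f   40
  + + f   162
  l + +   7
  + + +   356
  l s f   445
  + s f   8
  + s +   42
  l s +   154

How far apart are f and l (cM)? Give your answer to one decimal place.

27.3 cM

The two most frequent reciprocal classes, + + + and l s f, are the parental types, so the F1 was + + + / l s f.
The two rarest classes, l + + and + s f, are the double crossovers. Comparing them with the parentals, only the l allele has switched, so l is the middle locus and the order is f – l – s.
Crossovers in the f–l interval produce the single-crossover classes + + f and l s + (162 + 154 = 316) plus the double crossovers (15).
RF(f–l) = (316 + 15) / 1214 = 331/1214 = 0.2727 → 27.3 cM.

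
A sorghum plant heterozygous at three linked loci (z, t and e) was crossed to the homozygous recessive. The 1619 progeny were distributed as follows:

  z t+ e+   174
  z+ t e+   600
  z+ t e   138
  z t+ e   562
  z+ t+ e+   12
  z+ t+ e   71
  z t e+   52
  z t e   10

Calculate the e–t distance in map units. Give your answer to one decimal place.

The two most frequent reciprocal classes, z t+ e and z+ t e+, are the parental types, so the F1 was z t+ e / z+ t e+.
The two rarest classes, z t e and z+ t+ e+, are the double crossovers. Comparing them with the parentals, only the t allele has switched, so t is the middle locus and the order is e – t – z.
Crossovers in the e–t interval produce the single-crossover classes z t+ e+ and z+ t e (174 + 138 = 312) plus the double crossovers (22).
RF(e–t) = (312 + 22) / 1619 = 334/1619 = 0.2063 → 20.6 map units.

20.6 map units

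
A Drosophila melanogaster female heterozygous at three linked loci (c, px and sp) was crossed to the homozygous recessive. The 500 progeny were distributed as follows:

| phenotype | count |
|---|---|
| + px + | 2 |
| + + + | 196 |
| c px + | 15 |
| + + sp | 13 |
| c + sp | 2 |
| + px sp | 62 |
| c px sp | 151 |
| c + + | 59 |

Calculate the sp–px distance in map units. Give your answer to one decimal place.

The two most frequent reciprocal classes, c px sp and + + +, are the parental types, so the F1 was c px sp / + + +.
The two rarest classes, c + sp and + px +, are the double crossovers. Comparing them with the parentals, only the px allele has switched, so px is the middle locus and the order is sp – px – c.
Crossovers in the sp–px interval produce the single-crossover classes c px + and + + sp (15 + 13 = 28) plus the double crossovers (4).
RF(sp–px) = (28 + 4) / 500 = 32/500 = 0.0640 → 6.4 map units.

6.4 map units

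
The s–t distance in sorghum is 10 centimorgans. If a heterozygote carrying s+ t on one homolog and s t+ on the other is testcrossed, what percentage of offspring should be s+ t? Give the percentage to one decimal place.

45.0%

A map distance of 10 centimorgans corresponds to a recombination frequency of 0.100.
The F1 is s+ t / s t+, so s+ t is a parental gamete class with expected frequency (1 − r)/2 = 0.900/2 = 0.4500.
That is 0.4500 = 45.0% of the progeny.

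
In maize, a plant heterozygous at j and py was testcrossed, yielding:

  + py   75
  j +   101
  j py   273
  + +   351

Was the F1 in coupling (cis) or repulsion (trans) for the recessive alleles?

The two most frequent classes are + + (351) and j py (273); these are the parental (non-recombinant) types.
So the F1 carried + + on one chromosome and j py on the other — the recessive alleles are on the same chromosome (cis / coupling).

cis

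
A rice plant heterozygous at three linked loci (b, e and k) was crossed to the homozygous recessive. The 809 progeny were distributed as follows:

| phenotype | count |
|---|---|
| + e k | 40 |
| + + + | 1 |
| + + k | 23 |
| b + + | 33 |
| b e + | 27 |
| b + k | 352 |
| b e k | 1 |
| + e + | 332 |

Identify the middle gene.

e

The two most frequent reciprocal classes, b + k and + e +, are the parental types, so the F1 was b + k / + e +.
The two rarest classes, b e k and + + +, are the double crossovers. Comparing them with the parentals, only the e allele has switched, so e is the middle locus and the order is k – e – b.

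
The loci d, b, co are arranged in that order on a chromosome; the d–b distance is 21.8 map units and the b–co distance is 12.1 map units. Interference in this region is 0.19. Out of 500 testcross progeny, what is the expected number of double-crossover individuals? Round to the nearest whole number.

Map distances give recombination frequencies of 0.218 and 0.121 for the two intervals.
With interference 0.19 (so coincidence = 0.81), expected double-crossover frequency = 0.218 × 0.121 × 0.81 = 0.02137.
Expected number = 0.02137 × 500 = 10.68 ≈ 11.

11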